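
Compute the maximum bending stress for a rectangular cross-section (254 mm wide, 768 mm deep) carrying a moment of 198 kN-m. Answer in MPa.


I = b * h^3 / 12 = 254 * 768^3 / 12 = 9588178944.0 mm^4
y = h / 2 = 768 / 2 = 384.0 mm
M = 198 kN-m = 198000000.0 N-mm
sigma = M * y / I = 198000000.0 * 384.0 / 9588178944.0
= 7.93 MPa

7.93 MPa


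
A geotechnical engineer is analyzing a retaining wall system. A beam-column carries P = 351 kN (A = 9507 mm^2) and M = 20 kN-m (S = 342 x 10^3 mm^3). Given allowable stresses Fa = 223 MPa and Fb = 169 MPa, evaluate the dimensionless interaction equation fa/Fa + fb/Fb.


f_a = P / A = 351000.0 / 9507 = 36.9202 MPa
f_b = M / S = 20000000.0 / 342000.0 = 58.4795 MPa
Ratio = f_a / Fa + f_b / Fb
= 36.9202 / 223 + 58.4795 / 169
= 0.5116 (dimensionless)

0.5116 (dimensionless)


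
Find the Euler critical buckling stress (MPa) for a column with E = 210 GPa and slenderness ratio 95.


sigma_cr = pi^2 * E / lambda^2
= 9.8696 * 210000.0 / 95^2
= 9.8696 * 210000.0 / 9025
= 229.6528 MPa

229.6528 MPa


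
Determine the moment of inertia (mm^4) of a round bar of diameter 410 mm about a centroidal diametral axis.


r = d / 2 = 410 / 2 = 205.0 mm
I = pi * r^4 / 4 = pi * 205.0^4 / 4
= 1387092187.25 mm^4

1387092187.25 mm^4


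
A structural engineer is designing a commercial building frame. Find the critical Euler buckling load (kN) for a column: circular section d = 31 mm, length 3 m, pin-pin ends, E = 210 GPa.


I = pi * d^4 / 64 = 45333.23 mm^4
L = 3000.0 mm
P_cr = pi^2 * E * I / L^2
= 9.8696 * 210000.0 * 45333.23 / 3000.0^2
= 10439.82 N = 10.4398 kN

10.4398 kN


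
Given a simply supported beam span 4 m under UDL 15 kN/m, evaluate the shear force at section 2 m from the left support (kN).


R_A = w * L / 2 = 15 * 4 / 2 = 30.0 kN
V(x) = R_A - w * x = 30.0 - 15 * 2
= 0.0 kN

0.0 kN


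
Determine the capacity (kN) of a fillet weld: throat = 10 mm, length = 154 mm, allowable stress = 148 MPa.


Strength = throat * length * allowable stress
= 10 * 154 * 148 N
= 227920 N
= 227.92 kN

227.92 kN


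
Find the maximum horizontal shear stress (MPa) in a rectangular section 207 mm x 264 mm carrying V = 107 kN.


A = b * h = 207 * 264 = 54648 mm^2
V = 107 kN = 107000.0 N
tau_max = 1.5 * V / A = 1.5 * 107000.0 / 54648
= 2.937 MPa

2.937 MPa


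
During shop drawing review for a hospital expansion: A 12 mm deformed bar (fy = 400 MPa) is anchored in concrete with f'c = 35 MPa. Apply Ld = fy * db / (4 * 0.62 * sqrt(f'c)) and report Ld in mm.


Ld = (fy * db) / (4 * 0.62 * sqrt(f'c))
= (400 * 12) / (4 * 0.62 * sqrt(35))
= 4800 / 14.6719
= 327.16 mm

327.16 mm


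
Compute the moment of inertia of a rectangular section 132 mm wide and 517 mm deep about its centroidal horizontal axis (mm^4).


I = b * h^3 / 12
= 132 * 517^3 / 12
= 132 * 138188413 / 12
= 1520072543.0 mm^4

1520072543.0 mm^4


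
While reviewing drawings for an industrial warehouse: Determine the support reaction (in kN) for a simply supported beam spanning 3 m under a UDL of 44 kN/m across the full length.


Total load = w * L = 44 * 3 = 132 kN
By symmetry, each reaction R = total / 2 = 132 / 2 = 66.0 kN

66.0 kN


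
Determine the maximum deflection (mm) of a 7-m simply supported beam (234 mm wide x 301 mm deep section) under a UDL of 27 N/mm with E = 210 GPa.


I = 234 * 301^3 / 12 = 531782569.5 mm^4
L = 7000.0 mm, w = 27 N/mm, E = 210000.0 MPa
delta = 5 * w * L^4 / (384 * E * I)
= 5 * 27 * 7000.0^4 / (384 * 210000.0 * 531782569.5)
= 7.5586 mm

7.5586 mm


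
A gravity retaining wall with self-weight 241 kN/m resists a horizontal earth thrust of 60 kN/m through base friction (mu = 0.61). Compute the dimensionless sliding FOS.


Resisting force = mu * W = 0.61 * 241 = 147.01 kN/m
FOS = Resisting / Driving = 147.01 / 60
= 2.4502 (dimensionless)

2.4502 (dimensionless)


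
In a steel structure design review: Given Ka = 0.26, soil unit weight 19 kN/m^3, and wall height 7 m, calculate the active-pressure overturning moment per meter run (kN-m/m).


Pa = 0.5 * Ka * gamma * H^2
= 0.5 * 0.26 * 19 * 7^2
= 121.03 kN/m
Arm = H / 3 = 7 / 3 = 2.3333 m
Mo = Pa * arm = Pa * H / 3 = 121.03 * 7 / 3 = 282.4033 kN-m/m

282.4033 kN-m/m


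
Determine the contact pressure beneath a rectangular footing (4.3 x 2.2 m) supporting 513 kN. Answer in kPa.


A = 4.3 * 2.2 = 9.46 m^2
q = P / A = 513 / 9.46
= 54.2283 kPa

54.2283 kPa


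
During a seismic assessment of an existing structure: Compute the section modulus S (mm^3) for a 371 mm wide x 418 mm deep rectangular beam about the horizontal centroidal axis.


S = b * h^2 / 6
= 371 * 418^2 / 6
= 371 * 174724 / 6
= 10803767.33 mm^3

10803767.33 mm^3


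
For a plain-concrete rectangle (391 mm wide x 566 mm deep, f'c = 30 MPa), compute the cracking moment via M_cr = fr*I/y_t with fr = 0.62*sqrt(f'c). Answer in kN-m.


fr = 0.62 * sqrt(30) = 0.62 * 5.4772 = 3.3959 MPa
I = 391 * 566^3 / 12 = 5908058744.67 mm^4
y_t = 283.0 mm
M_cr = fr * I / y_t = 3.3959 * 5908058744.67 / 283.0 N-mm
= 70.8942 kN-m

70.8942 kN-m


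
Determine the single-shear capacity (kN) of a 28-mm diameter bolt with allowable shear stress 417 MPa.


A = pi * d^2 / 4 = pi * 28^2 / 4 = 615.7522 mm^2
V = f_v * A / 1000 = 417 * 615.7522 / 1000
= 256.7687 kN

256.7687 kN


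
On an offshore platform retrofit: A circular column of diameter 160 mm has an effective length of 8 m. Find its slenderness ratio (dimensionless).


Radius of gyration r = d / 4 = 160 / 4 = 40.0 mm
L_eff = 8000.0 mm
Slenderness ratio = L / r = 8000.0 / 40.0 = 200.0 (dimensionless)

200.0 (dimensionless)


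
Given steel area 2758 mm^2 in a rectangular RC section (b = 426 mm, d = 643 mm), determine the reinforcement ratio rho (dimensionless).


rho = As / (b * d)
= 2758 / (426 * 643)
= 2758 / 273918
= 0.010069 (dimensionless)

0.010069 (dimensionless)


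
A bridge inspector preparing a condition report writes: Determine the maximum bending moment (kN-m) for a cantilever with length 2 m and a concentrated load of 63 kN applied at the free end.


For a cantilever with a point load at the free end:
M_max = P * L = 63 * 2 = 126 kN-m

126 kN-m


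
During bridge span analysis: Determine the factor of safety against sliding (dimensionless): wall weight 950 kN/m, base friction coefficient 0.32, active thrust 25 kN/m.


Resisting force = mu * W = 0.32 * 950 = 304.0 kN/m
FOS = Resisting / Driving = 304.0 / 25
= 12.16 (dimensionless)

12.16 (dimensionless)


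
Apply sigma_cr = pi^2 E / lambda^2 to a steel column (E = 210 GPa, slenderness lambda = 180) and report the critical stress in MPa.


sigma_cr = pi^2 * E / lambda^2
= 9.8696 * 210000.0 / 180^2
= 9.8696 * 210000.0 / 32400
= 63.9697 MPa

63.9697 MPa


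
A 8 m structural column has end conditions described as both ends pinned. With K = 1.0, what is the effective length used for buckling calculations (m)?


L_eff = K * L
= 1.0 * 8
= 8.0 m

8.0 m


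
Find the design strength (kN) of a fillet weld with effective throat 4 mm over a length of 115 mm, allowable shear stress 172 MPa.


Strength = throat * length * allowable stress
= 4 * 115 * 172 N
= 79120 N
= 79.12 kN

79.12 kN


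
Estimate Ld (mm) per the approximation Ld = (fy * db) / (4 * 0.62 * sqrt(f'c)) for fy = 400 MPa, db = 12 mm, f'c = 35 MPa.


Ld = (fy * db) / (4 * 0.62 * sqrt(f'c))
= (400 * 12) / (4 * 0.62 * sqrt(35))
= 4800 / 14.6719
= 327.16 mm

327.16 mm


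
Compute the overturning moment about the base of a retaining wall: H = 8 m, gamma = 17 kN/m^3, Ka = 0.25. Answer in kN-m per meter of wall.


Pa = 0.5 * Ka * gamma * H^2
= 0.5 * 0.25 * 17 * 8^2
= 136.0 kN/m
Arm = H / 3 = 8 / 3 = 2.6667 m
Mo = Pa * arm = Pa * H / 3 = 136.0 * 8 / 3 = 362.6667 kN-m/m

362.6667 kN-m/m


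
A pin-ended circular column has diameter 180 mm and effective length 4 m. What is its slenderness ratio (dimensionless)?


Radius of gyration r = d / 4 = 180 / 4 = 45.0 mm
L_eff = 4000.0 mm
Slenderness ratio = L / r = 4000.0 / 45.0 = 88.89 (dimensionless)

88.89 (dimensionless)


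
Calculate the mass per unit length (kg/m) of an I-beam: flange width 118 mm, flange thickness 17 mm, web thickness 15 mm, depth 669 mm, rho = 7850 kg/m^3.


A_flanges = 2 * 118 * 17 = 4012 mm^2
A_web = (669 - 2 * 17) * 15 = 9525 mm^2
A_total = 4012 + 9525 = 13537 mm^2 = 0.013537 m^2
Weight = rho * A = 7850 * 0.013537 = 106.2655 kg/m

106.2655 kg/m


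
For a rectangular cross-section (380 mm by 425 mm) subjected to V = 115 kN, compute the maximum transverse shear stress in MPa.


A = b * h = 380 * 425 = 161500 mm^2
V = 115 kN = 115000.0 N
tau_max = 1.5 * V / A = 1.5 * 115000.0 / 161500
= 1.0681 MPa

1.0681 MPa


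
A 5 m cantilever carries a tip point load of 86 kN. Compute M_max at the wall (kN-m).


For a cantilever with a point load at the free end:
M_max = P * L = 86 * 5 = 430 kN-m

430 kN-m


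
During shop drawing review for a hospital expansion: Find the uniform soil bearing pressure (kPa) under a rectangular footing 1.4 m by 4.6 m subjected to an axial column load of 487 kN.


A = 1.4 * 4.6 = 6.44 m^2
q = P / A = 487 / 6.44
= 75.6211 kPa

75.6211 kPa


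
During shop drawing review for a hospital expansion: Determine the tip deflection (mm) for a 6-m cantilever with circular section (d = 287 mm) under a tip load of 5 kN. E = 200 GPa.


I = pi * d^4 / 64 = pi * 287^4 / 64 = 333040834.16 mm^4
L = 6000.0 mm, P = 5000.0 N, E = 200000.0 MPa
delta = P * L^3 / (3 * E * I)
= 5000.0 * 6000.0^3 / (3 * 200000.0 * 333040834.16)
= 5.4047 mm

5.4047 mm


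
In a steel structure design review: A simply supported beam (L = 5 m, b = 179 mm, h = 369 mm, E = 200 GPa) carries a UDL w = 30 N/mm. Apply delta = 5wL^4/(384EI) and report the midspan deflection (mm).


I = 179 * 369^3 / 12 = 749464184.25 mm^4
L = 5000.0 mm, w = 30 N/mm, E = 200000.0 MPa
delta = 5 * w * L^4 / (384 * E * I)
= 5 * 30 * 5000.0^4 / (384 * 200000.0 * 749464184.25)
= 1.6288 mm

1.6288 mm


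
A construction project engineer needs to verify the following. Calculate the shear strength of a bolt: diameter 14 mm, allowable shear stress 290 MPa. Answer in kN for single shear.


A = pi * d^2 / 4 = pi * 14^2 / 4 = 153.938 mm^2
V = f_v * A / 1000 = 290 * 153.938 / 1000
= 44.642 kN

44.642 kN


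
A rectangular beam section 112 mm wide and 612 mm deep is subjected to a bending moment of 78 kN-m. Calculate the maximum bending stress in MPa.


I = b * h^3 / 12 = 112 * 612^3 / 12 = 2139395328.0 mm^4
y = h / 2 = 612 / 2 = 306.0 mm
M = 78 kN-m = 78000000.0 N-mm
sigma = M * y / I = 78000000.0 * 306.0 / 2139395328.0
= 11.16 MPa

11.16 MPa


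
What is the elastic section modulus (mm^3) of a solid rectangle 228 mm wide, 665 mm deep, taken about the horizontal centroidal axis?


S = b * h^2 / 6
= 228 * 665^2 / 6
= 228 * 442225 / 6
= 16804550.0 mm^3

16804550.0 mm^3


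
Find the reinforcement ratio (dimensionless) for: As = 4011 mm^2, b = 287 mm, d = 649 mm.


rho = As / (b * d)
= 4011 / (287 * 649)
= 4011 / 186263
= 0.021534 (dimensionless)

0.021534 (dimensionless)


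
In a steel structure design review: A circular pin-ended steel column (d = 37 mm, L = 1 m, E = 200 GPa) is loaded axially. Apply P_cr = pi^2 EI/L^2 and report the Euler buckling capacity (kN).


I = pi * d^4 / 64 = 91997.66 mm^4
L = 1000.0 mm
P_cr = pi^2 * E * I / L^2
= 9.8696 * 200000.0 * 91997.66 / 1000.0^2
= 181596.11 N = 181.5961 kN

181.5961 kN


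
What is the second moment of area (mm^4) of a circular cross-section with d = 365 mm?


r = d / 2 = 365 / 2 = 182.5 mm
I = pi * r^4 / 4 = pi * 182.5^4 / 4
= 871247122.07 mm^4

871247122.07 mm^4


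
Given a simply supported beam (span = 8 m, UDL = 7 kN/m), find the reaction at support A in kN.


Total load = w * L = 7 * 8 = 56 kN
By symmetry, each reaction R = total / 2 = 56 / 2 = 28.0 kN

28.0 kN


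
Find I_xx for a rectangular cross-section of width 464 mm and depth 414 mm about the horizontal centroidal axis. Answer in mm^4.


I = b * h^3 / 12
= 464 * 414^3 / 12
= 464 * 70957944 / 12
= 2743707168.0 mm^4

2743707168.0 mm^4


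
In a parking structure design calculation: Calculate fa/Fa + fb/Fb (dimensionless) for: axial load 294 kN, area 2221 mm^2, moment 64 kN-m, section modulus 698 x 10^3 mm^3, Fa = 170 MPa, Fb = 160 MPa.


f_a = P / A = 294000.0 / 2221 = 132.3728 MPa
f_b = M / S = 64000000.0 / 698000.0 = 91.6905 MPa
Ratio = f_a / Fa + f_b / Fb
= 132.3728 / 170 + 91.6905 / 160
= 1.3517 (dimensionless)

1.3517 (dimensionless)


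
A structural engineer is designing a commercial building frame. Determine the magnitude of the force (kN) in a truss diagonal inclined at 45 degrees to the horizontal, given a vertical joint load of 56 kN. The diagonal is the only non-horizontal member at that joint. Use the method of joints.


At the joint, only the diagonal has a vertical component, so vertical equilibrium gives:
F * sin(45) = 56
F = 56 / sin(45)
= 56 / 0.707107
= 79.2 kN

79.2 kN


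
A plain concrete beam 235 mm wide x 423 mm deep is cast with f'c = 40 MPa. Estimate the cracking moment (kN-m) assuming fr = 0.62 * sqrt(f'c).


fr = 0.62 * sqrt(40) = 0.62 * 6.3246 = 3.9212 MPa
I = 235 * 423^3 / 12 = 1482203103.75 mm^4
y_t = 211.5 mm
M_cr = fr * I / y_t = 3.9212 * 1482203103.75 / 211.5 N-mm
= 27.4801 kN-m

27.4801 kN-m


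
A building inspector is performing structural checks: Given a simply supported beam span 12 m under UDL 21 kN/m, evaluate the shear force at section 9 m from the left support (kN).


R_A = w * L / 2 = 21 * 12 / 2 = 126.0 kN
V(x) = R_A - w * x = 126.0 - 21 * 9
= -63.0 kN

-63.0 kN


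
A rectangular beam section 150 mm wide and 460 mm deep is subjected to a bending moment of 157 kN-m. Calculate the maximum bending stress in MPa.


I = b * h^3 / 12 = 150 * 460^3 / 12 = 1216700000.0 mm^4
y = h / 2 = 460 / 2 = 230.0 mm
M = 157 kN-m = 157000000.0 N-mm
sigma = M * y / I = 157000000.0 * 230.0 / 1216700000.0
= 29.68 MPa

29.68 MPa


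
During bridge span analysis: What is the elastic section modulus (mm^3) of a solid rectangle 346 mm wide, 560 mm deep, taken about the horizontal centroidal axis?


S = b * h^2 / 6
= 346 * 560^2 / 6
= 346 * 313600 / 6
= 18084266.67 mm^3

18084266.67 mm^3


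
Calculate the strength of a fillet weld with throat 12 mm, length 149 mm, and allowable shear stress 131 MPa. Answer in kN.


Strength = throat * length * allowable stress
= 12 * 149 * 131 N
= 234228 N
= 234.23 kN

234.23 kN


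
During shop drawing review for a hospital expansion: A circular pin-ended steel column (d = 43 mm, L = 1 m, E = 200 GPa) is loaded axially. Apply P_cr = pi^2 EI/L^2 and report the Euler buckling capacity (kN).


I = pi * d^4 / 64 = 167820.0 mm^4
L = 1000.0 mm
P_cr = pi^2 * E * I / L^2
= 9.8696 * 200000.0 * 167820.0 / 1000.0^2
= 331263.41 N = 331.2634 kN

331.2634 kN


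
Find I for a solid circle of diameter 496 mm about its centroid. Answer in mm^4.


r = d / 2 = 496 / 2 = 248.0 mm
I = pi * r^4 / 4 = pi * 248.0^4 / 4
= 2970958631.97 mm^4

2970958631.97 mm^4


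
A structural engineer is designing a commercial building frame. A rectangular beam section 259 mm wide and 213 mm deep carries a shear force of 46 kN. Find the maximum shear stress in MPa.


A = b * h = 259 * 213 = 55167 mm^2
V = 46 kN = 46000.0 N
tau_max = 1.5 * V / A = 1.5 * 46000.0 / 55167
= 1.2507 MPa

1.2507 MPa


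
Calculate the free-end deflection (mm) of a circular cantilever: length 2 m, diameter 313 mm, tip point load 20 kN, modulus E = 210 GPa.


I = pi * d^4 / 64 = pi * 313^4 / 64 = 471137039.8 mm^4
L = 2000.0 mm, P = 20000.0 N, E = 210000.0 MPa
delta = P * L^3 / (3 * E * I)
= 20000.0 * 2000.0^3 / (3 * 210000.0 * 471137039.8)
= 0.5391 mm

0.5391 mm


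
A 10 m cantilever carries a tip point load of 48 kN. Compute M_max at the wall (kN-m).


For a cantilever with a point load at the free end:
M_max = P * L = 48 * 10 = 480 kN-m

480 kN-m


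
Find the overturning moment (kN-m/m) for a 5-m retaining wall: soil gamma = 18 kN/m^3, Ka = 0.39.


Pa = 0.5 * Ka * gamma * H^2
= 0.5 * 0.39 * 18 * 5^2
= 87.75 kN/m
Arm = H / 3 = 5 / 3 = 1.6667 m
Mo = Pa * arm = Pa * H / 3 = 87.75 * 5 / 3 = 146.25 kN-m/m

146.25 kN-m/m


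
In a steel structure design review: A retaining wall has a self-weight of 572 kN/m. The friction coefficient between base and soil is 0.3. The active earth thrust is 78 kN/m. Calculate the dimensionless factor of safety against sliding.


Resisting force = mu * W = 0.3 * 572 = 171.6 kN/m
FOS = Resisting / Driving = 171.6 / 78
= 2.2 (dimensionless)

2.2 (dimensionless)


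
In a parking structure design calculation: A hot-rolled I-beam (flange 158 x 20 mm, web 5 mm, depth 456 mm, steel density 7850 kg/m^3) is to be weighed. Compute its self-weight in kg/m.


A_flanges = 2 * 158 * 20 = 6320 mm^2
A_web = (456 - 2 * 20) * 5 = 2080 mm^2
A_total = 6320 + 2080 = 8400 mm^2 = 0.008400 m^2
Weight = rho * A = 7850 * 0.008400 = 65.94 kg/m

65.94 kg/m


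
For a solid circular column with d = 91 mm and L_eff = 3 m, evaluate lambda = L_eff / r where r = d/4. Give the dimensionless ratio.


Radius of gyration r = d / 4 = 91 / 4 = 22.75 mm
L_eff = 3000.0 mm
Slenderness ratio = L / r = 3000.0 / 22.75 = 131.87 (dimensionless)

131.87 (dimensionless)


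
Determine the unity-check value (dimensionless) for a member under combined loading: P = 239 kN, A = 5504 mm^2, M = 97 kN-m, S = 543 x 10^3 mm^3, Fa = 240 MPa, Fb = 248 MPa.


f_a = P / A = 239000.0 / 5504 = 43.423 MPa
f_b = M / S = 97000000.0 / 543000.0 = 178.6372 MPa
Ratio = f_a / Fa + f_b / Fb
= 43.423 / 240 + 178.6372 / 248
= 0.9012 (dimensionless)

0.9012 (dimensionless)


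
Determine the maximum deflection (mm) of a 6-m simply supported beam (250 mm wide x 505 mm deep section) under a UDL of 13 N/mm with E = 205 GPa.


I = 250 * 505^3 / 12 = 2683075520.83 mm^4
L = 6000.0 mm, w = 13 N/mm, E = 205000.0 MPa
delta = 5 * w * L^4 / (384 * E * I)
= 5 * 13 * 6000.0^4 / (384 * 205000.0 * 2683075520.83)
= 0.3988 mm

0.3988 mm


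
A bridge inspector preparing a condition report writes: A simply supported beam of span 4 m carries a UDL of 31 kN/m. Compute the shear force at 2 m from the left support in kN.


R_A = w * L / 2 = 31 * 4 / 2 = 62.0 kN
V(x) = R_A - w * x = 62.0 - 31 * 2
= 0.0 kN

0.0 kN


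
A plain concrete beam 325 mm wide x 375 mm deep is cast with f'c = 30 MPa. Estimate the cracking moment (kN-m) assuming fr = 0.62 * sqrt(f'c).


fr = 0.62 * sqrt(30) = 0.62 * 5.4772 = 3.3959 MPa
I = 325 * 375^3 / 12 = 1428222656.25 mm^4
y_t = 187.5 mm
M_cr = fr * I / y_t = 3.3959 * 1428222656.25 / 187.5 N-mm
= 25.8671 kN-m

25.8671 kN-m


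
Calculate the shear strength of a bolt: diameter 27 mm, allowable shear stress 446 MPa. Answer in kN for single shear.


A = pi * d^2 / 4 = pi * 27^2 / 4 = 572.5553 mm^2
V = f_v * A / 1000 = 446 * 572.5553 / 1000
= 255.3596 kN

255.3596 kN


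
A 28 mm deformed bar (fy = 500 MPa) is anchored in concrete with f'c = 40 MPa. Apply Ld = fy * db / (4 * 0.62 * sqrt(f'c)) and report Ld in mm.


Ld = (fy * db) / (4 * 0.62 * sqrt(f'c))
= (500 * 28) / (4 * 0.62 * sqrt(40))
= 14000 / 15.6849
= 892.58 mm

892.58 mm


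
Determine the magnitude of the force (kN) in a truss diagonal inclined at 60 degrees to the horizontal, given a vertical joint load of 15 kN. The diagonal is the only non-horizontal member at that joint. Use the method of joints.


At the joint, only the diagonal has a vertical component, so vertical equilibrium gives:
F * sin(60) = 15
F = 15 / sin(60)
= 15 / 0.866025
= 17.32 kN

17.32 kN


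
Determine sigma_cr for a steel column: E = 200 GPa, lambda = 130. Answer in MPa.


sigma_cr = pi^2 * E / lambda^2
= 9.8696 * 200000.0 / 130^2
= 9.8696 * 200000.0 / 16900
= 116.8001 MPa

116.8001 MPa


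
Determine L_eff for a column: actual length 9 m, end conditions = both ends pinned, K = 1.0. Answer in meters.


L_eff = K * L
= 1.0 * 9
= 9.0 m

9.0 m


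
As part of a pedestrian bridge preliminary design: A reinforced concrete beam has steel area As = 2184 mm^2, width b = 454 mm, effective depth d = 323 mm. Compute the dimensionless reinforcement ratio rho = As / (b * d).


rho = As / (b * d)
= 2184 / (454 * 323)
= 2184 / 146642
= 0.014893 (dimensionless)

0.014893 (dimensionless)


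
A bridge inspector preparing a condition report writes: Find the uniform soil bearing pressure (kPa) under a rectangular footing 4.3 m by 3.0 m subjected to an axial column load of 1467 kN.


A = 4.3 * 3.0 = 12.9 m^2
q = P / A = 1467 / 12.9
= 113.7209 kPa

113.7209 kPa


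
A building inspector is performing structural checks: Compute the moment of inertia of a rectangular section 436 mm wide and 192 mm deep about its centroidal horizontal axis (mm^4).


I = b * h^3 / 12
= 436 * 192^3 / 12
= 436 * 7077888 / 12
= 257163264.0 mm^4

257163264.0 mm^4


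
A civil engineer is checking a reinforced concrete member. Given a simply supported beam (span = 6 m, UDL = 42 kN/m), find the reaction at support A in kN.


Total load = w * L = 42 * 6 = 252 kN
By symmetry, each reaction R = total / 2 = 252 / 2 = 126.0 kN

126.0 kN


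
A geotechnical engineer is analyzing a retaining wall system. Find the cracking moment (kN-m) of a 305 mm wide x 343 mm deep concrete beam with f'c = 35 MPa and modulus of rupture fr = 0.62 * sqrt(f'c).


fr = 0.62 * sqrt(35) = 0.62 * 5.9161 = 3.668 MPa
I = 305 * 343^3 / 12 = 1025654177.92 mm^4
y_t = 171.5 mm
M_cr = fr * I / y_t = 3.668 * 1025654177.92 / 171.5 N-mm
= 21.9363 kN-m

21.9363 kN-m


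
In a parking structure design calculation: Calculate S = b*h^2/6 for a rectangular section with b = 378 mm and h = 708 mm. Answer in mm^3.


S = b * h^2 / 6
= 378 * 708^2 / 6
= 378 * 501264 / 6
= 31579632.0 mm^3

31579632.0 mm^3


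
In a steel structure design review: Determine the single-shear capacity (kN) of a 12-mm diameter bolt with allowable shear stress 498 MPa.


A = pi * d^2 / 4 = pi * 12^2 / 4 = 113.0973 mm^2
V = f_v * A / 1000 = 498 * 113.0973 / 1000
= 56.3225 kN

56.3225 kN


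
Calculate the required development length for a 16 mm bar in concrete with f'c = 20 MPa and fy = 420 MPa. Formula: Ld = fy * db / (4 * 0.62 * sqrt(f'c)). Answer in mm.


Ld = (fy * db) / (4 * 0.62 * sqrt(f'c))
= (420 * 16) / (4 * 0.62 * sqrt(20))
= 6720 / 11.0909
= 605.9 mm

605.9 mm


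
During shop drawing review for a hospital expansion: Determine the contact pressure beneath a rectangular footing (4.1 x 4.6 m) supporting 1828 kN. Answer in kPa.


A = 4.1 * 4.6 = 18.86 m^2
q = P / A = 1828 / 18.86
= 96.9247 kPa

96.9247 kPa


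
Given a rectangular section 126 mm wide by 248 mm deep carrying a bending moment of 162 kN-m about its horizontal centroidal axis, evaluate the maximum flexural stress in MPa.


I = b * h^3 / 12 = 126 * 248^3 / 12 = 160156416.0 mm^4
y = h / 2 = 248 / 2 = 124.0 mm
M = 162 kN-m = 162000000.0 N-mm
sigma = M * y / I = 162000000.0 * 124.0 / 160156416.0
= 125.43 MPa

125.43 MPa


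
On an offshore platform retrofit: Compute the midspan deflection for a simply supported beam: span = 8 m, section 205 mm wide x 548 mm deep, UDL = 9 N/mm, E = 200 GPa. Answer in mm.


I = 205 * 548^3 / 12 = 2811345946.67 mm^4
L = 8000.0 mm, w = 9 N/mm, E = 200000.0 MPa
delta = 5 * w * L^4 / (384 * E * I)
= 5 * 9 * 8000.0^4 / (384 * 200000.0 * 2811345946.67)
= 0.8537 mm

0.8537 mm


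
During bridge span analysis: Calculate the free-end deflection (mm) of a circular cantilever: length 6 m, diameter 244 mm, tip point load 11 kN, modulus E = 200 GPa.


I = pi * d^4 / 64 = pi * 244^4 / 64 = 173991969.47 mm^4
L = 6000.0 mm, P = 11000.0 N, E = 200000.0 MPa
delta = P * L^3 / (3 * E * I)
= 11000.0 * 6000.0^3 / (3 * 200000.0 * 173991969.47)
= 22.7597 mm

22.7597 mm


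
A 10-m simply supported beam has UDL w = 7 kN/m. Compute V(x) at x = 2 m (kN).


R_A = w * L / 2 = 7 * 10 / 2 = 35.0 kN
V(x) = R_A - w * x = 35.0 - 7 * 2
= 21.0 kN

21.0 kN


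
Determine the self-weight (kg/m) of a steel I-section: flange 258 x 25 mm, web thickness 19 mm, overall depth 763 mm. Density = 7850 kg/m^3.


A_flanges = 2 * 258 * 25 = 12900 mm^2
A_web = (763 - 2 * 25) * 19 = 13547 mm^2
A_total = 12900 + 13547 = 26447 mm^2 = 0.026447 m^2
Weight = rho * A = 7850 * 0.026447 = 207.6089 kg/m

207.6089 kg/m


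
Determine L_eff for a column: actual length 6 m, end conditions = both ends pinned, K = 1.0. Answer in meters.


L_eff = K * L
= 1.0 * 6
= 6.0 m

6.0 m


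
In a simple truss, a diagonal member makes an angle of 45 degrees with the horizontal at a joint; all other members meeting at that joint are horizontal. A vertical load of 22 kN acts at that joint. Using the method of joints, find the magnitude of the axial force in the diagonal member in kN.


At the joint, only the diagonal has a vertical component, so vertical equilibrium gives:
F * sin(45) = 22
F = 22 / sin(45)
= 22 / 0.707107
= 31.11 kN

31.11 kN


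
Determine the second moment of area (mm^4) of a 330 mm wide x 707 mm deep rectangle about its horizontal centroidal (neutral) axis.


I = b * h^3 / 12
= 330 * 707^3 / 12
= 330 * 353393243 / 12
= 9718314182.5 mm^4

9718314182.5 mm^4


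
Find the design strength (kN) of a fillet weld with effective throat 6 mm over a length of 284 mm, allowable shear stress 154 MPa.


Strength = throat * length * allowable stress
= 6 * 284 * 154 N
= 262416 N
= 262.42 kN

262.42 kN


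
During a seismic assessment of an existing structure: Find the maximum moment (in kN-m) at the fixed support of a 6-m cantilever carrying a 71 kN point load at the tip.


For a cantilever with a point load at the free end:
M_max = P * L = 71 * 6 = 426 kN-m

426 kN-m


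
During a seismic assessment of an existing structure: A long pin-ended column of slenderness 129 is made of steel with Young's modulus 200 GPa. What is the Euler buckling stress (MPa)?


sigma_cr = pi^2 * E / lambda^2
= 9.8696 * 200000.0 / 129^2
= 9.8696 * 200000.0 / 16641
= 118.6179 MPa

118.6179 MPa


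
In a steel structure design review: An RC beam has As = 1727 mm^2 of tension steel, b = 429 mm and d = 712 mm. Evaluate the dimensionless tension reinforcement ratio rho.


rho = As / (b * d)
= 1727 / (429 * 712)
= 1727 / 305448
= 0.005654 (dimensionless)

0.005654 (dimensionless)


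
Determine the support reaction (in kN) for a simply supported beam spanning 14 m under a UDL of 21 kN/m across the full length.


Total load = w * L = 21 * 14 = 294 kN
By symmetry, each reaction R = total / 2 = 294 / 2 = 147.0 kN

147.0 kN


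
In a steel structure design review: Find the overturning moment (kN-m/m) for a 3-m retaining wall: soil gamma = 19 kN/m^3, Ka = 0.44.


Pa = 0.5 * Ka * gamma * H^2
= 0.5 * 0.44 * 19 * 3^2
= 37.62 kN/m
Arm = H / 3 = 3 / 3 = 1.0 m
Mo = Pa * arm = Pa * H / 3 = 37.62 * 3 / 3 = 37.62 kN-m/m

37.62 kN-m/m


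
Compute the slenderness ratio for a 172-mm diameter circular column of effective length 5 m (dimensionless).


Radius of gyration r = d / 4 = 172 / 4 = 43.0 mm
L_eff = 5000.0 mm
Slenderness ratio = L / r = 5000.0 / 43.0 = 116.28 (dimensionless)

116.28 (dimensionless)


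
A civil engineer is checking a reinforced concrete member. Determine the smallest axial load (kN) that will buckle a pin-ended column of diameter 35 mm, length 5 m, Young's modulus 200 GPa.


I = pi * d^4 / 64 = 73661.76 mm^4
L = 5000.0 mm
P_cr = pi^2 * E * I / L^2
= 9.8696 * 200000.0 * 73661.76 / 5000.0^2
= 5816.1 N = 5.8161 kN

5.8161 kN


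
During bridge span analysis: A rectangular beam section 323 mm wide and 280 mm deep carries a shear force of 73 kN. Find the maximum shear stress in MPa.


A = b * h = 323 * 280 = 90440 mm^2
V = 73 kN = 73000.0 N
tau_max = 1.5 * V / A = 1.5 * 73000.0 / 90440
= 1.2107 MPa

1.2107 MPa


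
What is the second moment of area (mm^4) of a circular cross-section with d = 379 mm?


r = d / 2 = 379 / 2 = 189.5 mm
I = pi * r^4 / 4 = pi * 189.5^4 / 4
= 1012807103.26 mm^4

1012807103.26 mm^4


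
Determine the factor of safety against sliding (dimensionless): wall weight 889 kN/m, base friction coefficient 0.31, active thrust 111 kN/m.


Resisting force = mu * W = 0.31 * 889 = 275.59 kN/m
FOS = Resisting / Driving = 275.59 / 111
= 2.4828 (dimensionless)

2.4828 (dimensionless)


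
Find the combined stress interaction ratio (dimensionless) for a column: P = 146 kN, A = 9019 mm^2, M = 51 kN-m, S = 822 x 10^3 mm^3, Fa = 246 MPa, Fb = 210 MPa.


f_a = P / A = 146000.0 / 9019 = 16.188 MPa
f_b = M / S = 51000000.0 / 822000.0 = 62.0438 MPa
Ratio = f_a / Fa + f_b / Fb
= 16.188 / 246 + 62.0438 / 210
= 0.3613 (dimensionless)

0.3613 (dimensionless)


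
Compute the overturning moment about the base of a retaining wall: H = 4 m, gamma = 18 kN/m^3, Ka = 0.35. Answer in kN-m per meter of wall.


Pa = 0.5 * Ka * gamma * H^2
= 0.5 * 0.35 * 18 * 4^2
= 50.4 kN/m
Arm = H / 3 = 4 / 3 = 1.3333 m
Mo = Pa * arm = Pa * H / 3 = 50.4 * 4 / 3 = 67.2 kN-m/m

67.2 kN-m/m


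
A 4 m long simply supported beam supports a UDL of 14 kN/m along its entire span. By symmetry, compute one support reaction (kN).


Total load = w * L = 14 * 4 = 56 kN
By symmetry, each reaction R = total / 2 = 56 / 2 = 28.0 kN

28.0 kN


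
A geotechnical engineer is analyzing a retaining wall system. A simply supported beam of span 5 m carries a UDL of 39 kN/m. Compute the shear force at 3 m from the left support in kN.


R_A = w * L / 2 = 39 * 5 / 2 = 97.5 kN
V(x) = R_A - w * x = 97.5 - 39 * 3
= -19.5 kN

-19.5 kN


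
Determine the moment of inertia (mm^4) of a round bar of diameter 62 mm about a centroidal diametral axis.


r = d / 2 = 62 / 2 = 31.0 mm
I = pi * r^4 / 4 = pi * 31.0^4 / 4
= 725331.7 mm^4

725331.7 mm^4


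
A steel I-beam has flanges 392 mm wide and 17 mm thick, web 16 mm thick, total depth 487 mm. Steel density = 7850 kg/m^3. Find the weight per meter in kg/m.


A_flanges = 2 * 392 * 17 = 13328 mm^2
A_web = (487 - 2 * 17) * 16 = 7248 mm^2
A_total = 13328 + 7248 = 20576 mm^2 = 0.020576 m^2
Weight = rho * A = 7850 * 0.020576 = 161.5216 kg/m

161.5216 kg/m


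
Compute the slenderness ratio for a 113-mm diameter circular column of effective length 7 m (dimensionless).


Radius of gyration r = d / 4 = 113 / 4 = 28.25 mm
L_eff = 7000.0 mm
Slenderness ratio = L / r = 7000.0 / 28.25 = 247.79 (dimensionless)

247.79 (dimensionless)


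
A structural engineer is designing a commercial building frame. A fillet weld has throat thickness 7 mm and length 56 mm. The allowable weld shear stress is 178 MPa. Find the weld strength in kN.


Strength = throat * length * allowable stress
= 7 * 56 * 178 N
= 69776 N
= 69.78 kN

69.78 kN


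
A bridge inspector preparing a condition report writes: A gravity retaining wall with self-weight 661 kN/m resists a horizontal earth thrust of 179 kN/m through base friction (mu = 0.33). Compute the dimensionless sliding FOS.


Resisting force = mu * W = 0.33 * 661 = 218.13 kN/m
FOS = Resisting / Driving = 218.13 / 179
= 1.2186 (dimensionless)

1.2186 (dimensionless)


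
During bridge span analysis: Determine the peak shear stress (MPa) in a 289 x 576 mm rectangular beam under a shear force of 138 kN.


A = b * h = 289 * 576 = 166464 mm^2
V = 138 kN = 138000.0 N
tau_max = 1.5 * V / A = 1.5 * 138000.0 / 166464
= 1.2435 MPa

1.2435 MPa


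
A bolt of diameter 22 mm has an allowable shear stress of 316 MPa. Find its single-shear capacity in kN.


A = pi * d^2 / 4 = pi * 22^2 / 4 = 380.1327 mm^2
V = f_v * A / 1000 = 316 * 380.1327 / 1000
= 120.1219 kN

120.1219 kN


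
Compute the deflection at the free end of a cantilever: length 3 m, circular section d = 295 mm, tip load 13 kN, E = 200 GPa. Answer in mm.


I = pi * d^4 / 64 = pi * 295^4 / 64 = 371755979.48 mm^4
L = 3000.0 mm, P = 13000.0 N, E = 200000.0 MPa
delta = P * L^3 / (3 * E * I)
= 13000.0 * 3000.0^3 / (3 * 200000.0 * 371755979.48)
= 1.5736 mm

1.5736 mm


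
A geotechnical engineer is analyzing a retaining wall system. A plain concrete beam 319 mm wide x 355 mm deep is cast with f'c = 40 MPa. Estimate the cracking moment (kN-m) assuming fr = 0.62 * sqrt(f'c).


fr = 0.62 * sqrt(40) = 0.62 * 6.3246 = 3.9212 MPa
I = 319 * 355^3 / 12 = 1189308427.08 mm^4
y_t = 177.5 mm
M_cr = fr * I / y_t = 3.9212 * 1189308427.08 / 177.5 N-mm
= 26.2735 kN-m

26.2735 kN-m


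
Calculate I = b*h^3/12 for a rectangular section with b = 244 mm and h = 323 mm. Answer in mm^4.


I = b * h^3 / 12
= 244 * 323^3 / 12
= 244 * 33698267 / 12
= 685198095.67 mm^4

685198095.67 mm^4


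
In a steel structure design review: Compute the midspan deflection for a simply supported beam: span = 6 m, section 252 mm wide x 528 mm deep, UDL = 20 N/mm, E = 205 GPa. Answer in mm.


I = 252 * 528^3 / 12 = 3091156992.0 mm^4
L = 6000.0 mm, w = 20 N/mm, E = 205000.0 MPa
delta = 5 * w * L^4 / (384 * E * I)
= 5 * 20 * 6000.0^4 / (384 * 205000.0 * 3091156992.0)
= 0.5326 mm

0.5326 mm


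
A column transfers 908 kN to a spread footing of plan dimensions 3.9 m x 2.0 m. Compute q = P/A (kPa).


A = 3.9 * 2.0 = 7.8 m^2
q = P / A = 908 / 7.8
= 116.4103 kPa

116.4103 kPa


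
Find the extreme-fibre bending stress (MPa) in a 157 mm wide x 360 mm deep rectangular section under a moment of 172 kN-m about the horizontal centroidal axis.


I = b * h^3 / 12 = 157 * 360^3 / 12 = 610416000.0 mm^4
y = h / 2 = 360 / 2 = 180.0 mm
M = 172 kN-m = 172000000.0 N-mm
sigma = M * y / I = 172000000.0 * 180.0 / 610416000.0
= 50.72 MPa

50.72 MPa


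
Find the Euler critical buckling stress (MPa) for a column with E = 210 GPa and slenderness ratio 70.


sigma_cr = pi^2 * E / lambda^2
= 9.8696 * 210000.0 / 70^2
= 9.8696 * 210000.0 / 4900
= 422.983 MPa

422.983 MPa


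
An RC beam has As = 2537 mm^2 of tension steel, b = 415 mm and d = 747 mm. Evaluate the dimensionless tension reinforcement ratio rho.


rho = As / (b * d)
= 2537 / (415 * 747)
= 2537 / 310005
= 0.008184 (dimensionless)

0.008184 (dimensionless)


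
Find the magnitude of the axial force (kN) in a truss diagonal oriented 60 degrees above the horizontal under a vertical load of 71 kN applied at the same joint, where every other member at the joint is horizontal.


At the joint, only the diagonal has a vertical component, so vertical equilibrium gives:
F * sin(60) = 71
F = 71 / sin(60)
= 71 / 0.866025
= 81.98 kN

81.98 kN


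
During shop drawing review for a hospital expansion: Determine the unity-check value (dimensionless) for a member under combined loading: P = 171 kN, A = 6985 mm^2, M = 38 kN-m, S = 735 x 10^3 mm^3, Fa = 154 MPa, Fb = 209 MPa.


f_a = P / A = 171000.0 / 6985 = 24.481 MPa
f_b = M / S = 38000000.0 / 735000.0 = 51.7007 MPa
Ratio = f_a / Fa + f_b / Fb
= 24.481 / 154 + 51.7007 / 209
= 0.4063 (dimensionless)

0.4063 (dimensionless)


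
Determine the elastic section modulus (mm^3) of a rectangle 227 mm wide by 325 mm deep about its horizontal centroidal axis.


S = b * h^2 / 6
= 227 * 325^2 / 6
= 227 * 105625 / 6
= 3996145.83 mm^3

3996145.83 mm^3


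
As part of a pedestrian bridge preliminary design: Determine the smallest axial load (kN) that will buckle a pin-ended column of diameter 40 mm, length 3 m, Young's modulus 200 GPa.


I = pi * d^4 / 64 = 125663.71 mm^4
L = 3000.0 mm
P_cr = pi^2 * E * I / L^2
= 9.8696 * 200000.0 * 125663.71 / 3000.0^2
= 27561.13 N = 27.5611 kN

27.5611 kN


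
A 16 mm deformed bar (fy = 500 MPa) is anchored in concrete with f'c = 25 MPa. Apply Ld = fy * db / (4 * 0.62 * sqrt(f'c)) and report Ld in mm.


Ld = (fy * db) / (4 * 0.62 * sqrt(f'c))
= (500 * 16) / (4 * 0.62 * sqrt(25))
= 8000 / 12.4
= 645.16 mm

645.16 mm


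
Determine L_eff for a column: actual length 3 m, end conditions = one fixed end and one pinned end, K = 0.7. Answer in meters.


L_eff = K * L
= 0.7 * 3
= 2.1 m

2.1 m


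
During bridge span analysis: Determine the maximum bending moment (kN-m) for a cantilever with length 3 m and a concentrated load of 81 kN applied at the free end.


For a cantilever with a point load at the free end:
M_max = P * L = 81 * 3 = 243 kN-m

243 kN-m


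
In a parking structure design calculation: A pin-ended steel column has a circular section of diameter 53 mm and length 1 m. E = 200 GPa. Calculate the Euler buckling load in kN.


I = pi * d^4 / 64 = 387323.08 mm^4
L = 1000.0 mm
P_cr = pi^2 * E * I / L^2
= 9.8696 * 200000.0 * 387323.08 / 1000.0^2
= 764545.12 N = 764.5451 kN

764.5451 kN


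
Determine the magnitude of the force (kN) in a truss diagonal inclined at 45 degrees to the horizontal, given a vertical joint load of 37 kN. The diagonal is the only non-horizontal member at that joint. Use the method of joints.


At the joint, only the diagonal has a vertical component, so vertical equilibrium gives:
F * sin(45) = 37
F = 37 / sin(45)
= 37 / 0.707107
= 52.33 kN

52.33 kN


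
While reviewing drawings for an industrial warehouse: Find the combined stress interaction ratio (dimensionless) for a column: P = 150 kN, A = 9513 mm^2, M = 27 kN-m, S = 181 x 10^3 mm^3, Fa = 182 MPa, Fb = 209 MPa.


f_a = P / A = 150000.0 / 9513 = 15.7679 MPa
f_b = M / S = 27000000.0 / 181000.0 = 149.1713 MPa
Ratio = f_a / Fa + f_b / Fb
= 15.7679 / 182 + 149.1713 / 209
= 0.8004 (dimensionless)

0.8004 (dimensionless)


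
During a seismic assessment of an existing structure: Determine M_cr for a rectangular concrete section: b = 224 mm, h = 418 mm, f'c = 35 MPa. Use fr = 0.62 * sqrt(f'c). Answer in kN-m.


fr = 0.62 * sqrt(35) = 0.62 * 5.9161 = 3.668 MPa
I = 224 * 418^3 / 12 = 1363313130.67 mm^4
y_t = 209.0 mm
M_cr = fr * I / y_t = 3.668 * 1363313130.67 / 209.0 N-mm
= 23.9263 kN-m

23.9263 kN-m


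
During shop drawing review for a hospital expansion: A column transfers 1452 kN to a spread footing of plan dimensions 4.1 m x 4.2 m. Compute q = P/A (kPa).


A = 4.1 * 4.2 = 17.22 m^2
q = P / A = 1452 / 17.22
= 84.3206 kPa

84.3206 kPa


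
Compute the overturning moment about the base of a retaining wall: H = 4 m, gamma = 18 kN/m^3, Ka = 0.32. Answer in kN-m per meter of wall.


Pa = 0.5 * Ka * gamma * H^2
= 0.5 * 0.32 * 18 * 4^2
= 46.08 kN/m
Arm = H / 3 = 4 / 3 = 1.3333 m
Mo = Pa * arm = Pa * H / 3 = 46.08 * 4 / 3 = 61.44 kN-m/m

61.44 kN-m/m


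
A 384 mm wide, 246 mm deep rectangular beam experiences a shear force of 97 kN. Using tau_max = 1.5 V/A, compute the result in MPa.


A = b * h = 384 * 246 = 94464 mm^2
V = 97 kN = 97000.0 N
tau_max = 1.5 * V / A = 1.5 * 97000.0 / 94464
= 1.5403 MPa

1.5403 MPa


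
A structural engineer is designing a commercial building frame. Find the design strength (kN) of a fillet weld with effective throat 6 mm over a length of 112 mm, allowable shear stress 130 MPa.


Strength = throat * length * allowable stress
= 6 * 112 * 130 N
= 87360 N
= 87.36 kN

87.36 kN


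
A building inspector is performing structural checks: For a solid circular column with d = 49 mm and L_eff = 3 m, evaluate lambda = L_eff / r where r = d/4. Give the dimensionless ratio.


Radius of gyration r = d / 4 = 49 / 4 = 12.25 mm
L_eff = 3000.0 mm
Slenderness ratio = L / r = 3000.0 / 12.25 = 244.9 (dimensionless)

244.9 (dimensionless)


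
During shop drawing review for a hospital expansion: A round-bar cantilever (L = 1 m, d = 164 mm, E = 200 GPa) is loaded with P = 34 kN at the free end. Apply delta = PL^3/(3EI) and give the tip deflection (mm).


I = pi * d^4 / 64 = pi * 164^4 / 64 = 35509559.99 mm^4
L = 1000.0 mm, P = 34000.0 N, E = 200000.0 MPa
delta = P * L^3 / (3 * E * I)
= 34000.0 * 1000.0^3 / (3 * 200000.0 * 35509559.99)
= 1.5958 mm

1.5958 mm


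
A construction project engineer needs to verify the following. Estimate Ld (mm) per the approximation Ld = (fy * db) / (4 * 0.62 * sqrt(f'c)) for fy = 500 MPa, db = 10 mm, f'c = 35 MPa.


Ld = (fy * db) / (4 * 0.62 * sqrt(f'c))
= (500 * 10) / (4 * 0.62 * sqrt(35))
= 5000 / 14.6719
= 340.79 mm

340.79 mm
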